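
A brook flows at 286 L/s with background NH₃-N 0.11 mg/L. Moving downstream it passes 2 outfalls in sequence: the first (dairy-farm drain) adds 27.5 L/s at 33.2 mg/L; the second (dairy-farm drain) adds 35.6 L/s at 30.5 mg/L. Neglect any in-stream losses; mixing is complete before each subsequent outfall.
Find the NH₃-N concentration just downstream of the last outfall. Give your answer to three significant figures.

Below outfall 1: Q → 313.5 L/s, C = (286.0·0.1100 + 27.50·33.20)/313.5 = 3.013 mg/L.
Below outfall 2: Q → 349.1 L/s, C = (313.5·3.013 + 35.60·30.50)/349.1 = 5.816 mg/L.

5.82 mg/L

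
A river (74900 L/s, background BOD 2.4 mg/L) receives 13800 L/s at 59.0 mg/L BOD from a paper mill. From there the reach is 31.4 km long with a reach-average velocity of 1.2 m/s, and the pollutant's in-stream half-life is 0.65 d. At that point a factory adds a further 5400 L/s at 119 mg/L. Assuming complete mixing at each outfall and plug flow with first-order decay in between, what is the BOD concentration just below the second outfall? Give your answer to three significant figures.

After mixing, C = (74900·2.400 + 13800·59.00) / 88700 = 994000/88700 = 11.21 mg/L; combined flow 88700 L/s.
Travel time t = 31.4·1000 / 1.2 = 26170 s = 7.269 h.
Half-life 0.65 d → k = ln 2 / 0.65 = 1.066 d⁻¹.
Decay over the reach: 11.21·exp(−kt) = 11.21·0.7240 = 8.113 mg/L.
Second outfall: C = (88700·8.113 + 5400·119.0)/94100 = 14.48 mg/L.

14.5 mg/L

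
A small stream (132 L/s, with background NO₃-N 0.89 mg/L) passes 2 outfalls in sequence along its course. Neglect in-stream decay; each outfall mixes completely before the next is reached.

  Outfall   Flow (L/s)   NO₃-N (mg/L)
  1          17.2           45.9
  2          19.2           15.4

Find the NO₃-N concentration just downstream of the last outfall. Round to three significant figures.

7.14 mg/L

Outfall 1: combined Q = 149.2 L/s; C = (132.0·0.8900 + 17.20·45.90)/149.2 = 6.079 mg/L.
Outfall 2: combined Q = 168.4 L/s; C = (149.2·6.079 + 19.20·15.40)/168.4 = 7.142 mg/L.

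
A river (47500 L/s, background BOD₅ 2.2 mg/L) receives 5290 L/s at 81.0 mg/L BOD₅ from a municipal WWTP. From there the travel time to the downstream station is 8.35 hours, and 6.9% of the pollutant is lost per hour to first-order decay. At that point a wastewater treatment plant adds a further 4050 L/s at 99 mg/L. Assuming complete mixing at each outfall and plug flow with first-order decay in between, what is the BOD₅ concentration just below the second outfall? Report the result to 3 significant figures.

12.2 mg/L

Mass balance: C = (47500·2.200 + 5290·81.00) / 52790 = 533000/52790 = 10.10 mg/L; combined flow 52790 L/s.
6.9%/h lost → k = −ln(1 − 0.069) = 0.07150 h⁻¹.
First-order decay: C = 10.10·exp(−k·t) = 10.10·0.5505 = 5.558 mg/L.
At the second outfall, C = (52790·5.558 + 4050·99.00) / (52790 + 4050) = 12.22 mg/L.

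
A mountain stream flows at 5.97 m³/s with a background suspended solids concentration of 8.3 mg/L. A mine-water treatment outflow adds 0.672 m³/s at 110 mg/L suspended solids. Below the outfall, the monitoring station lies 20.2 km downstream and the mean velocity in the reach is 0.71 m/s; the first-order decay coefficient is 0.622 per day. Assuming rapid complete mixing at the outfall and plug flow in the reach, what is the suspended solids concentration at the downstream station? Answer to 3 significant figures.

15.1 mg/L

After mixing, C = (5.970·8.300 + 0.6720·110.0) / 6.642 = 123.5/6.642 = 18.59 mg/L.
Travel time t = 20.2·1000 / 0.71 = 28450 s = 7.903 h.
After decay, C = 18.59 × e^(−kt) = 18.59 × 0.8148 = 15.15 mg/L.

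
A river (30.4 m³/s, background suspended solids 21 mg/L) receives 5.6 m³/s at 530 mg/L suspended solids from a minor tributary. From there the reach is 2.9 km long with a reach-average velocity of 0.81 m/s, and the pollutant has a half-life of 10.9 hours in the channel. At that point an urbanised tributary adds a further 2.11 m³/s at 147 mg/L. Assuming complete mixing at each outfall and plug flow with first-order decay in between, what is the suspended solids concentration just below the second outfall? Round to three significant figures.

97.0 mg/L

Mass balance: C = (30.40·21.00 + 5.600·530.0) / 36.00 = 3606/36.00 = 100.2 mg/L; combined flow 36.00 m³/s.
Travel time t = 2.9·1000 / 0.81 = 3580 s = 0.9945 h.
Half-life 10.9 h → k = ln 2 / 10.9 = 0.06359 h⁻¹ = 1.526 d⁻¹.
Applying C = C₀e^(−kt): 100.2 × 0.9387 = 94.04 mg/L.
Second outfall: C = (36.00·94.04 + 2.110·147.0)/38.11 = 96.97 mg/L.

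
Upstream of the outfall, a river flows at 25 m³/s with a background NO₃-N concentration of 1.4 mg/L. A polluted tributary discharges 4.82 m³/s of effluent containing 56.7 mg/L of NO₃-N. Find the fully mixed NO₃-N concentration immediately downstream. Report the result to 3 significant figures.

10.3 mg/L

Conservation of mass: C = (25.00·1.400 + 4.820·56.70) / 29.82 = 308.3/29.82 = 10.34 mg/L.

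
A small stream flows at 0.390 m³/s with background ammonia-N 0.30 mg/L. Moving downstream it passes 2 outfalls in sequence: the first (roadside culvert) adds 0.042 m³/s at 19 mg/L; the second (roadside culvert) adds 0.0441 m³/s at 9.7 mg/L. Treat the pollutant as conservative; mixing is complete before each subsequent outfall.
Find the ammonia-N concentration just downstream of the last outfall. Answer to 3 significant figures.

2.82 mg/L

After outfall 1: Q = 0.3900 + 0.04200 = 0.4320 m³/s; C = (0.3900·0.3000 + 0.04200·19.00)/0.4320 = 2.118 mg/L.
After outfall 2: Q = 0.4320 + 0.04410 = 0.4761 m³/s; C = (0.4320·2.118 + 0.04410·9.700)/0.4761 = 2.820 mg/L.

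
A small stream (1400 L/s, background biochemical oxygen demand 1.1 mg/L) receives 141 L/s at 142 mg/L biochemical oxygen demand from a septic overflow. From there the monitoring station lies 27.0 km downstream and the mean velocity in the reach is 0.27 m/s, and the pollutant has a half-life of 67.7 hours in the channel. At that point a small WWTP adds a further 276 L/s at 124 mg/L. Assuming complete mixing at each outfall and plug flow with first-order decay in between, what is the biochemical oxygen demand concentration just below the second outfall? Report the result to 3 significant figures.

27.8 mg/L

Flow-weighted average: C = (1400·1.100 + 141.0·142.0) / 1541 = 21560/1541 = 13.99 mg/L; combined flow 1541 L/s.
Travel time t = 27.0·1000 / 0.27 = 100000 s = 27.78 h.
Half-life 67.7 h → k = ln 2 / 67.7 = 0.01024 h⁻¹ = 0.2457 d⁻¹.
Applying C = C₀e^(−kt): 13.99 × 0.7525 = 10.53 mg/L.
At the second outfall, C = (1541·10.53 + 276.0·124.0) / (1541 + 276.0) = 27.76 mg/L.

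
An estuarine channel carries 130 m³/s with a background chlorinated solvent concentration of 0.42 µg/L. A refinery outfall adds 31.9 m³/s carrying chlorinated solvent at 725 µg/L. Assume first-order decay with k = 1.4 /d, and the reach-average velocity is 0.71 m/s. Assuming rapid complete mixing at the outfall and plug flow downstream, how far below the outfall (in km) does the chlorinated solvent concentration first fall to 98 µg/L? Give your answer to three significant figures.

16.6 km

Mass balance: C = (130.0·0.4200 + 31.90·725.0) / 161.9 = 23180/161.9 = 143.2 µg/L.
Set 143.2·exp(−k·t) = 98 → t = ln(143.2/98)/k = 23400 s = 6.500 h.
Distance = v·t = 0.71·23400 = 16610 m = 16.61 km.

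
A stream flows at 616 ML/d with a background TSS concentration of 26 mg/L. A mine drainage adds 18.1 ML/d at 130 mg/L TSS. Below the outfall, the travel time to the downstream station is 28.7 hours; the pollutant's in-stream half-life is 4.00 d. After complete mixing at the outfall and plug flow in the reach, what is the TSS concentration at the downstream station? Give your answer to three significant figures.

23.5 mg/L

Mass balance: C = (616.0·26.00 + 18.10·130.0) / 634.1 = 18370/634.1 = 28.97 mg/L.
Half-life 4.00 d → k = ln 2 / 4.00 = 0.1733 d⁻¹.
Decay over the reach: 28.97·exp(−kt) = 28.97·0.8128 = 23.55 mg/L.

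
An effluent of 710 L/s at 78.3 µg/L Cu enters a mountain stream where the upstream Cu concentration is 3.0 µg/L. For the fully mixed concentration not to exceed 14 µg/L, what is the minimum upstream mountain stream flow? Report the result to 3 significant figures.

Set C_mix = 14: (Q·3.000 + 710.0·78.30) / (Q + 710.0) = 14
→ Q = 710.0·(78.30 − 14)/(14 − 3.000) = 4150 L/s.

4150 L/s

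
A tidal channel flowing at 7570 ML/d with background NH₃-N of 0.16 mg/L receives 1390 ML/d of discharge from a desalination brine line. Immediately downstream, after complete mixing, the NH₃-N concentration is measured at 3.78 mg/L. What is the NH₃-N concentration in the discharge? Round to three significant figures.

Mass balance: 7570·0.1600 + 1390·Cₑ = 8960·3.780
→ Cₑ = (8960·3.780 − 7570·0.1600) / 1390 = 23.49 mg/L.

23.5 mg/L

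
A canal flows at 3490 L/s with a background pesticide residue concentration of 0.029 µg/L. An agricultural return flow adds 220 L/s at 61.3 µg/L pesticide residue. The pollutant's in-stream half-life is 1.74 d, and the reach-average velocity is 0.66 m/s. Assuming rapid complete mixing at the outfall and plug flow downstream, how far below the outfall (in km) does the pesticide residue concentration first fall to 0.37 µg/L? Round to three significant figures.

328 km

Conservation of mass: C = (3490·0.02900 + 220.0·61.30) / 3710 = 13590/3710 = 3.662 µg/L.
Half-life 1.74 d → k = ln 2 / 1.74 = 0.3984 d⁻¹.
Set 3.662·exp(−k·t) = 0.37 → t = ln(3.662/0.37)/k = 497200 s = 138.1 h.
Distance = v·t = 0.66·497200 = 328100 m = 328.1 km.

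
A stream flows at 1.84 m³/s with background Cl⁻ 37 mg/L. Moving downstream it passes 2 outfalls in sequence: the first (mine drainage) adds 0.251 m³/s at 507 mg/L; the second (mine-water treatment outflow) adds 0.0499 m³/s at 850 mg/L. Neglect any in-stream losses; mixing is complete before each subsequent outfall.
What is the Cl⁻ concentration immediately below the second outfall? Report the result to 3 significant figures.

Below outfall 1: Q → 2.091 m³/s, C = (1.840·37.00 + 0.2510·507.0)/2.091 = 93.42 mg/L.
Below outfall 2: Q → 2.141 m³/s, C = (2.091·93.42 + 0.04990·850.0)/2.141 = 111.1 mg/L.

111 mg/L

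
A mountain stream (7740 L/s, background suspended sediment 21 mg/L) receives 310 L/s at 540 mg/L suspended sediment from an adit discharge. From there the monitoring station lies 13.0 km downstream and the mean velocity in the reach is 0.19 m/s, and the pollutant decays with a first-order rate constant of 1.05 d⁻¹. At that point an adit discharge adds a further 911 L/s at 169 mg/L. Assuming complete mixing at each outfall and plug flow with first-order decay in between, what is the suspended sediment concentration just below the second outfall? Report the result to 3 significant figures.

33.2 mg/L

Mixed concentration C = ΣQC/ΣQ = (7740·21.00 + 310.0·540.0) / 8050 = 329900/8050 = 40.99 mg/L; combined flow 8050 L/s.
Travel time t = 13.0·1000 / 0.19 = 68420 s = 19.01 h.
After decay, C = 40.99 × e^(−kt) = 40.99 × 0.4354 = 17.85 mg/L.
At the second outfall, C = (8050·17.85 + 911.0·169.0) / (8050 + 911.0) = 33.21 mg/L.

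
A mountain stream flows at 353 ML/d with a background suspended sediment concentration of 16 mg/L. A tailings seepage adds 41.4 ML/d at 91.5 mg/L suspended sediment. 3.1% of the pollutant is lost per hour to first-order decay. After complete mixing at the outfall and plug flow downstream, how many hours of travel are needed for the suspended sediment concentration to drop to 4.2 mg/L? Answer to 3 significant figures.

After mixing, C = (353.0·16.00 + 41.40·91.50) / 394.4 = 9436/394.4 = 23.93 mg/L.
3.1%/h lost → k = −ln(1 − 0.031) = 0.03149 h⁻¹.
23.93·exp(−k·t) = 4.2 → t = ln(23.93/4.2)/k = 198900 s = 55.25 h.

55.2 h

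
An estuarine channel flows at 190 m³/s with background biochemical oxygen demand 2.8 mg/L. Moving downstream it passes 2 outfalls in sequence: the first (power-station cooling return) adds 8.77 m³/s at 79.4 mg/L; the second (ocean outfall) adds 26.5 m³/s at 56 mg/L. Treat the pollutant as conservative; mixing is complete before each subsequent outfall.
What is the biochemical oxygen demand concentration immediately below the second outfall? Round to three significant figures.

12.0 mg/L

After outfall 1: Q = 190.0 + 8.770 = 198.8 m³/s; C = (190.0·2.800 + 8.770·79.40)/198.8 = 6.180 mg/L.
After outfall 2: Q = 198.8 + 26.50 = 225.3 m³/s; C = (198.8·6.180 + 26.50·56.00)/225.3 = 12.04 mg/L.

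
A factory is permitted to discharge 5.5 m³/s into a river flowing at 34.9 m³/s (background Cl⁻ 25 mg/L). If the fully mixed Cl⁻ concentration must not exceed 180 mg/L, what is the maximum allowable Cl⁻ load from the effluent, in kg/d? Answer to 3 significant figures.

Mass balance at the limit: 34.90·25.00 + 5.500·Cₑ = 40.40·180 → Cₑ = 1164 mg/L.
Load = 5.500 m³/s × 1164 g/m³ × 86 400 s/d = 552900 kg/d.

553000 kg/d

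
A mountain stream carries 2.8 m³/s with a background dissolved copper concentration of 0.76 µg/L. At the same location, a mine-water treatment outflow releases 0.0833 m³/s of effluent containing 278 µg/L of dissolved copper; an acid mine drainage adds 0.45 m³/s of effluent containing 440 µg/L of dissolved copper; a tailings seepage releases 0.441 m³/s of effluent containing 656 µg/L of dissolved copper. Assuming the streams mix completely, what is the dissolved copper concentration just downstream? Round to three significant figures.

Mixed concentration C = ΣQC/ΣQ = (2.800·0.7600 + 0.08330·278.0 + 0.4500·440.0 + 0.4410·656.0) / 3.774 = 512.6/3.774 = 135.8 µg/L.

136 µg/L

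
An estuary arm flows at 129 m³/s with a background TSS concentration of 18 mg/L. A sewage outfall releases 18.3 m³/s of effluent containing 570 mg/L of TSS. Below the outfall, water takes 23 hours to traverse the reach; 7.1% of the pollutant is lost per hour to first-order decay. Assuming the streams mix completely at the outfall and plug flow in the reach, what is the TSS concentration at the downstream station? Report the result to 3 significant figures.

Mixed concentration C = ΣQC/ΣQ = (129.0·18.00 + 18.30·570.0) / 147.3 = 12750/147.3 = 86.58 mg/L.
7.1%/h lost → k = −ln(1 − 0.071) = 0.07365 h⁻¹.
Applying C = C₀e^(−kt): 86.58 × 0.1838 = 15.91 mg/L.

15.9 mg/L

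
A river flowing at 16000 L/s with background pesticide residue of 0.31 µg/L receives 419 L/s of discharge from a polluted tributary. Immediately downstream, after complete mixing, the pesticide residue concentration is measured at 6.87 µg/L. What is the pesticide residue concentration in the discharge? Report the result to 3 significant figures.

Mass balance: 16000·0.3100 + 419.0·Cₑ = 16420·6.870
→ Cₑ = (16420·6.870 − 16000·0.3100) / 419.0 = 257.4 µg/L.

257 µg/L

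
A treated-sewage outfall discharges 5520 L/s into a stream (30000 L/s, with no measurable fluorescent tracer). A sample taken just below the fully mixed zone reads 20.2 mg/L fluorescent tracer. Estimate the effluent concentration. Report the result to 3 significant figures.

Mass balance: 30000·0 + 5520·Cₑ = 35520·20.20
→ Cₑ = (35520·20.20 − 30000·0) / 5520 = 130.0 mg/L.

130 mg/L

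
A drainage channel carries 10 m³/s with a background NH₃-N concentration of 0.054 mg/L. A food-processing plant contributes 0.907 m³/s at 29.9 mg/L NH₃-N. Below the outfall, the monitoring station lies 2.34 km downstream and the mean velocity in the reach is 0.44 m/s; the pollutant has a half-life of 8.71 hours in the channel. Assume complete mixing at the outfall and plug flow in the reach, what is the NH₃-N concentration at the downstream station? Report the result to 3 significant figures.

2.25 mg/L

After mixing, C = (10.00·0.05400 + 0.9070·29.90) / 10.91 = 27.66/10.91 = 2.536 mg/L.
Travel time t = 2.34·1000 / 0.44 = 5318 s = 1.477 h.
Half-life 8.71 h → k = ln 2 / 8.71 = 0.07958 h⁻¹ = 1.910 d⁻¹.
After decay, C = 2.536 × e^(−kt) = 2.536 × 0.8891 = 2.255 mg/L.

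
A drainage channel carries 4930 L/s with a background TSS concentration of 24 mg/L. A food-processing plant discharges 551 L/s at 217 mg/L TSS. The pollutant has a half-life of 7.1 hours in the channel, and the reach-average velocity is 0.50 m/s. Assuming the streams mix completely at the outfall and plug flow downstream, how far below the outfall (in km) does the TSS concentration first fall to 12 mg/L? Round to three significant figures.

23.7 km

Mass balance: C = (4930·24.00 + 551.0·217.0) / 5481 = 237900/5481 = 43.40 mg/L.
Half-life 7.1 h → k = ln 2 / 7.1 = 0.09763 h⁻¹ = 2.343 d⁻¹.
Set 43.40·exp(−k·t) = 12 → t = ln(43.40/12)/k = 47410 s = 13.17 h.
Distance = v·t = 0.50·47410 = 23700 m = 23.70 km.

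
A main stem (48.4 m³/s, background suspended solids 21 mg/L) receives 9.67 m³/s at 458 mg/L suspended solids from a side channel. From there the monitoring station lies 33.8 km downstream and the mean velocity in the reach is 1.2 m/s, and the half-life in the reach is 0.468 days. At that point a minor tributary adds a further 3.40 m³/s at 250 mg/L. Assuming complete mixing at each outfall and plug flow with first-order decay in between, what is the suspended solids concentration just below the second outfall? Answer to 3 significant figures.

68.5 mg/L

Flow-weighted average: C = (48.40·21.00 + 9.670·458.0) / 58.07 = 5445/58.07 = 93.77 mg/L; combined flow 58.07 m³/s.
Travel time t = 33.8·1000 / 1.2 = 28170 s = 7.824 h.
Half-life 0.468 d → k = ln 2 / 0.468 = 1.481 d⁻¹.
First-order decay: C = 93.77·exp(−k·t) = 93.77·0.6170 = 57.86 mg/L.
At the second outfall, C = (58.07·57.86 + 3.400·250.0) / (58.07 + 3.400) = 68.49 mg/L.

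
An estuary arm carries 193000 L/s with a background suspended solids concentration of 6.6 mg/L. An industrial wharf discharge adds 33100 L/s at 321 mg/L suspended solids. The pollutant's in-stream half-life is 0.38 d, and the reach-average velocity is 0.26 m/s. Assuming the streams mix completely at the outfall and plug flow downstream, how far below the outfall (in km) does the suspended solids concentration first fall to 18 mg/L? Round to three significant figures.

13.2 km

Conservation of mass: C = (193000·6.600 + 33100·321.0) / 226100 = 11900000/226100 = 52.63 mg/L.
Half-life 0.38 d → k = ln 2 / 0.38 = 1.824 d⁻¹.
Set 52.63·exp(−k·t) = 18 → t = ln(52.63/18)/k = 50820 s = 14.12 h.
Distance = v·t = 0.26·50820 = 13210 m = 13.21 km.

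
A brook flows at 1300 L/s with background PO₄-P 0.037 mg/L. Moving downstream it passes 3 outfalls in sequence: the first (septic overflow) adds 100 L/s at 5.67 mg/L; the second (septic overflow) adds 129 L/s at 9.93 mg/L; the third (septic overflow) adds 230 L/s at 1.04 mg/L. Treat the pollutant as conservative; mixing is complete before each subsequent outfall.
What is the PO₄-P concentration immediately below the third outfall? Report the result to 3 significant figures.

1.21 mg/L

Below outfall 1: Q → 1400 L/s, C = (1300·0.03700 + 100.0·5.670)/1400 = 0.4394 mg/L.
Below outfall 2: Q → 1529 L/s, C = (1400·0.4394 + 129.0·9.930)/1529 = 1.240 mg/L.
Below outfall 3: Q → 1759 L/s, C = (1529·1.240 + 230.0·1.040)/1759 = 1.214 mg/L.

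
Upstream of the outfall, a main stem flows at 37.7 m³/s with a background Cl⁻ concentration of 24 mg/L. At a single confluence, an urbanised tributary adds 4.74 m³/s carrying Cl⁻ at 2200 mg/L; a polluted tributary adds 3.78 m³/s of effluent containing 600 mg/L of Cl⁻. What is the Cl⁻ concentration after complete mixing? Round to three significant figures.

294 mg/L

Mixed concentration C = ΣQC/ΣQ = (37.70·24.00 + 4.740·2200 + 3.780·600.0) / 46.22 = 13600/46.22 = 294.3 mg/L.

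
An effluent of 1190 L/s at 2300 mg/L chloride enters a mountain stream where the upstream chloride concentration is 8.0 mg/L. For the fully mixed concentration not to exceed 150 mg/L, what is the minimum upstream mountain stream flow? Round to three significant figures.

Set C_mix = 150: (Q·8.000 + 1190·2300) / (Q + 1190) = 150
→ Q = 1190·(2300 − 150)/(150 − 8.000) = 18020 L/s.

18000 L/s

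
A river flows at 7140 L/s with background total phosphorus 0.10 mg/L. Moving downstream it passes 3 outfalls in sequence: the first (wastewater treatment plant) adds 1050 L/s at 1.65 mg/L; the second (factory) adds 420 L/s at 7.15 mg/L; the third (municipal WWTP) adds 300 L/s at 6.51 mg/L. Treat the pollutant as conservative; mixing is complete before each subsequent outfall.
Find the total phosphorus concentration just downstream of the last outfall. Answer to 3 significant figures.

0.831 mg/L

Below outfall 1: Q → 8190 L/s, C = (7140·0.1000 + 1050·1.650)/8190 = 0.2987 mg/L.
Below outfall 2: Q → 8610 L/s, C = (8190·0.2987 + 420.0·7.150)/8610 = 0.6329 mg/L.
Below outfall 3: Q → 8910 L/s, C = (8610·0.6329 + 300.0·6.510)/8910 = 0.8308 mg/L.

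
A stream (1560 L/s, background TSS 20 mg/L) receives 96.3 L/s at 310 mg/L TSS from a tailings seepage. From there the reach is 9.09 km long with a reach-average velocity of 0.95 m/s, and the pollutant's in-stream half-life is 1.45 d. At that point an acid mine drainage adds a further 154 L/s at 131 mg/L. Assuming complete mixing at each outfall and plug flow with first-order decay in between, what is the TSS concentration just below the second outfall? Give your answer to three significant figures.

43.1 mg/L

Mass balance: C = (1560·20.00 + 96.30·310.0) / 1656 = 61050/1656 = 36.86 mg/L; combined flow 1656 L/s.
Travel time t = 9.09·1000 / 0.95 = 9568 s = 2.658 h.
Half-life 1.45 d → k = ln 2 / 1.45 = 0.4780 d⁻¹.
First-order decay: C = 36.86·exp(−k·t) = 36.86·0.9484 = 34.96 mg/L.
At the second outfall, C = (1656·34.96 + 154.0·131.0) / (1656 + 154.0) = 43.13 mg/L.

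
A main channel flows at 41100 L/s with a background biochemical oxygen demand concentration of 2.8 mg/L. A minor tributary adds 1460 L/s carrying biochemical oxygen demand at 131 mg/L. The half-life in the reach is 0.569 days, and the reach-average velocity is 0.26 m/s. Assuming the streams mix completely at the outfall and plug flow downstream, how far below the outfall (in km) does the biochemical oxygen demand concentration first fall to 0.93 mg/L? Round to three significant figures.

37.7 km

Conservation of mass: C = (41100·2.800 + 1460·131.0) / 42560 = 306300/42560 = 7.198 mg/L.
Half-life 0.569 d → k = ln 2 / 0.569 = 1.218 d⁻¹.
Set 7.198·exp(−k·t) = 0.93 → t = ln(7.198/0.93)/k = 145100 s = 40.32 h.
Distance = v·t = 0.26·145100 = 37740 m = 37.74 km.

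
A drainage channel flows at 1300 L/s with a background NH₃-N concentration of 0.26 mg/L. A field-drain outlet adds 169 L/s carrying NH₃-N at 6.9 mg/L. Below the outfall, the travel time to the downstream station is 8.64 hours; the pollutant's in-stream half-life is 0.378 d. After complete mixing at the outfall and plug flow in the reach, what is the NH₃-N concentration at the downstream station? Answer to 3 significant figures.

0.529 mg/L

Mixed concentration C = ΣQC/ΣQ = (1300·0.2600 + 169.0·6.900) / 1469 = 1504/1469 = 1.024 mg/L.
Half-life 0.378 d → k = ln 2 / 0.378 = 1.834 d⁻¹.
Applying C = C₀e^(−kt): 1.024 × 0.5168 = 0.5291 mg/L.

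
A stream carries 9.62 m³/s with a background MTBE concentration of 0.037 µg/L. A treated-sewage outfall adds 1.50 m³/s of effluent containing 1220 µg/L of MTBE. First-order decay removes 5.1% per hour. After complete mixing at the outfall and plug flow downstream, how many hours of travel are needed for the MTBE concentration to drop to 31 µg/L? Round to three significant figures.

Mixed concentration C = ΣQC/ΣQ = (9.620·0.03700 + 1.500·1220) / 11.12 = 1830/11.12 = 164.6 µg/L.
5.1%/h lost → k = −ln(1 − 0.051) = 0.05235 h⁻¹.
164.6·exp(−k·t) = 31 → t = ln(164.6/31)/k = 114800 s = 31.89 h.

31.9 h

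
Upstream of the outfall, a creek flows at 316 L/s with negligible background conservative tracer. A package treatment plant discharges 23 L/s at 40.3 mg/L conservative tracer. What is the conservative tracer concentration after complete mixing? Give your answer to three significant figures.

2.73 mg/L

Flow-weighted average: C = (316.0·0 + 23.00·40.30) / 339.0 = 926.9/339.0 = 2.734 mg/L.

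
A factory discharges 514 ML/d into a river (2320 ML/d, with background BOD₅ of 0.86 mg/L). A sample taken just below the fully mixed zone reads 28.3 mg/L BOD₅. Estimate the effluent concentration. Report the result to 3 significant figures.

Mass balance: 2320·0.8600 + 514.0·Cₑ = 2834·28.30
→ Cₑ = (2834·28.30 − 2320·0.8600) / 514.0 = 152.2 mg/L.

152 mg/L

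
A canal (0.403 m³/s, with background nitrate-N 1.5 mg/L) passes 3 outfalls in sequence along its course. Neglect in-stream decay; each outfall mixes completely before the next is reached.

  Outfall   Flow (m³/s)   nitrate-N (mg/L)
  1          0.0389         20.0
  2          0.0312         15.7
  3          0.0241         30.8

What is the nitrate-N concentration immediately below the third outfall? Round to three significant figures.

After outfall 1: Q = 0.4030 + 0.03890 = 0.4419 m³/s; C = (0.4030·1.500 + 0.03890·20.00)/0.4419 = 3.129 mg/L.
After outfall 2: Q = 0.4419 + 0.03120 = 0.4731 m³/s; C = (0.4419·3.129 + 0.03120·15.70)/0.4731 = 3.958 mg/L.
After outfall 3: Q = 0.4731 + 0.02410 = 0.4972 m³/s; C = (0.4731·3.958 + 0.02410·30.80)/0.4972 = 5.259 mg/L.

5.26 mg/L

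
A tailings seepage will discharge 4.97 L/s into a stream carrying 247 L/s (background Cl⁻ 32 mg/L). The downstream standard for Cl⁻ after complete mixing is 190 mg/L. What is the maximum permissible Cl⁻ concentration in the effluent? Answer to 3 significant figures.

8040 mg/L

At the limit, (Qr·Cr + Qe·Cₑ)/(Qr + Qe) = 190:
Cₑ = (252.0·190 − 247.0·32.00) / 4.970 = 8042 mg/L.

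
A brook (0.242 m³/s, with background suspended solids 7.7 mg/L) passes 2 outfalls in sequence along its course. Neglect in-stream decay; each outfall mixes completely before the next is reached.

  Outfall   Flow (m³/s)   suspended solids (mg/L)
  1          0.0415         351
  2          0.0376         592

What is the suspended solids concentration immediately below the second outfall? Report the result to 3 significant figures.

120 mg/L

Below outfall 1: Q → 0.2835 m³/s, C = (0.2420·7.700 + 0.04150·351.0)/0.2835 = 57.95 mg/L.
Below outfall 2: Q → 0.3211 m³/s, C = (0.2835·57.95 + 0.03760·592.0)/0.3211 = 120.5 mg/L.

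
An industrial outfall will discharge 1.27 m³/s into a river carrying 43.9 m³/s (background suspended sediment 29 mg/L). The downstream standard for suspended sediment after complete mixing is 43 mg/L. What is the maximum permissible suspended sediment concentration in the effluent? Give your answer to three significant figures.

At the limit, (Qr·Cr + Qe·Cₑ)/(Qr + Qe) = 43:
Cₑ = (45.17·43 − 43.90·29.00) / 1.270 = 526.9 mg/L.

527 mg/L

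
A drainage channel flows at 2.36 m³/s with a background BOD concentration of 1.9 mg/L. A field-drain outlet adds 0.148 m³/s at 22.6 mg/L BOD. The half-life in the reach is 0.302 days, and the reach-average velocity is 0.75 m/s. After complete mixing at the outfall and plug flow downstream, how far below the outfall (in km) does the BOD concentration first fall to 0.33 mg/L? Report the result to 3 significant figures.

Mass balance: C = (2.360·1.900 + 0.1480·22.60) / 2.508 = 7.829/2.508 = 3.122 mg/L.
Half-life 0.302 d → k = ln 2 / 0.302 = 2.295 d⁻¹.
Set 3.122·exp(−k·t) = 0.33 → t = ln(3.122/0.33)/k = 84590 s = 23.50 h.
Distance = v·t = 0.75·84590 = 63440 m = 63.44 km.

63.4 km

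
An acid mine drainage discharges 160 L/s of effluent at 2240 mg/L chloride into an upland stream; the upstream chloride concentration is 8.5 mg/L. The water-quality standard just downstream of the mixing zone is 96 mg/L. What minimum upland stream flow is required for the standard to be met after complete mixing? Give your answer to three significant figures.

3920 L/s

Set C_mix = 96: (Q·8.500 + 160.0·2240) / (Q + 160.0) = 96
→ Q = 160.0·(2240 − 96)/(96 − 8.500) = 3920 L/s.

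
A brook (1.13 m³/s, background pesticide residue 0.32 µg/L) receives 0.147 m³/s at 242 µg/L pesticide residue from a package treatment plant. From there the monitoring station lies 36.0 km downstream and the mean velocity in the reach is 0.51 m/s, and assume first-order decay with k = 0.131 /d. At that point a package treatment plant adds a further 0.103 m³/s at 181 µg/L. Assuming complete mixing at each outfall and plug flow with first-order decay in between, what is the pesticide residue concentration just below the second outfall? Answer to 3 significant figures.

36.9 µg/L

Conservation of mass: C = (1.130·0.3200 + 0.1470·242.0) / 1.277 = 35.94/1.277 = 28.14 µg/L; combined flow 1.277 m³/s.
Travel time t = 36.0·1000 / 0.51 = 70590 s = 19.61 h.
First-order decay: C = 28.14·exp(−k·t) = 28.14·0.8985 = 25.28 µg/L.
Second outfall: C = (1.277·25.28 + 0.1030·181.0)/1.380 = 36.91 µg/L.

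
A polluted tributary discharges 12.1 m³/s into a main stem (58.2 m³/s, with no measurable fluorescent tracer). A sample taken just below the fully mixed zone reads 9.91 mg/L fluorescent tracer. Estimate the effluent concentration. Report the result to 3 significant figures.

Mass balance: 58.20·0 + 12.10·Cₑ = 70.30·9.910
→ Cₑ = (70.30·9.910 − 58.20·0) / 12.10 = 57.58 mg/L.

57.6 mg/L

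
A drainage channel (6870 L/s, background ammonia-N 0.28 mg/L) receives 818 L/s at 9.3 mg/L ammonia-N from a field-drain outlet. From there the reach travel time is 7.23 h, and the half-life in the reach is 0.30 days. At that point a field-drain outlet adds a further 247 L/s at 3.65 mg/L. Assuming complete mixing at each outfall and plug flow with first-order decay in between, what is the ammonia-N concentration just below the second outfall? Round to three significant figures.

0.712 mg/L

Flow-weighted average: C = (6870·0.2800 + 818.0·9.300) / 7688 = 9531/7688 = 1.240 mg/L; combined flow 7688 L/s.
Half-life 0.30 d → k = ln 2 / 0.30 = 2.310 d⁻¹.
Decay over the reach: 1.240·exp(−kt) = 1.240·0.4986 = 0.6181 mg/L.
At the second outfall, C = (7688·0.6181 + 247.0·3.650) / (7688 + 247.0) = 0.7125 mg/L.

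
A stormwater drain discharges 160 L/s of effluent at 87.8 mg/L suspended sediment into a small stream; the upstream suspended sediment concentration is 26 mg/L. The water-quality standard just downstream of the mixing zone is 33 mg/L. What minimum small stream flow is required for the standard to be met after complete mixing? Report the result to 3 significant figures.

1250 L/s

Set C_mix = 33: (Q·26.00 + 160.0·87.80) / (Q + 160.0) = 33
→ Q = 160.0·(87.80 − 33)/(33 − 26.00) = 1253 L/s.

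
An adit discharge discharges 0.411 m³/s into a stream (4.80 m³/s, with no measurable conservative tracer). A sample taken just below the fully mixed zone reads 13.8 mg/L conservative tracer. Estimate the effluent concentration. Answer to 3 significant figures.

175 mg/L

Mass balance: 4.800·0 + 0.4110·Cₑ = 5.211·13.80
→ Cₑ = (5.211·13.80 − 4.800·0) / 0.4110 = 175.0 mg/L.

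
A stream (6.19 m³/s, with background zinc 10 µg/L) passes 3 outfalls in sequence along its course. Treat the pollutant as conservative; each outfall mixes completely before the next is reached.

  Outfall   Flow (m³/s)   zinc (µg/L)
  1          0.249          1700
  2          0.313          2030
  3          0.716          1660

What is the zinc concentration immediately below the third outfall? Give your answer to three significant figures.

Below outfall 1: Q → 6.439 m³/s, C = (6.190·10.00 + 0.2490·1700)/6.439 = 75.35 µg/L.
Below outfall 2: Q → 6.752 m³/s, C = (6.439·75.35 + 0.3130·2030)/6.752 = 166.0 µg/L.
Below outfall 3: Q → 7.468 m³/s, C = (6.752·166.0 + 0.7160·1660)/7.468 = 309.2 µg/L.

309 µg/L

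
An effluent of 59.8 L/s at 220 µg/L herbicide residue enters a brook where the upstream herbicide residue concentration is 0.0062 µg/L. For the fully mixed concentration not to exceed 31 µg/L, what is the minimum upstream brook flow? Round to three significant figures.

Set C_mix = 31: (Q·0.006200 + 59.80·220.0) / (Q + 59.80) = 31
→ Q = 59.80·(220.0 − 31)/(31 − 0.006200) = 364.7 L/s.

365 L/s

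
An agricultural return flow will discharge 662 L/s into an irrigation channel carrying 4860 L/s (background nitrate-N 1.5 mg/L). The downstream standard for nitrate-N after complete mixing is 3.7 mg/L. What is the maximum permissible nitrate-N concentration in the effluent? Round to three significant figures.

19.9 mg/L

At the limit, (Qr·Cr + Qe·Cₑ)/(Qr + Qe) = 3.7:
Cₑ = (5522·3.7 − 4860·1.500) / 662.0 = 19.85 mg/L.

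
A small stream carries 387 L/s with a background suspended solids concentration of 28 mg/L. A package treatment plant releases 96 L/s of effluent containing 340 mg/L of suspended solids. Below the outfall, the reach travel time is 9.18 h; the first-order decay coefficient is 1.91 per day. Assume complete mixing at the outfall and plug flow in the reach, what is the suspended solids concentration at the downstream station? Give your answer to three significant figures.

43.4 mg/L

Mixed concentration C = ΣQC/ΣQ = (387.0·28.00 + 96.00·340.0) / 483.0 = 43480/483.0 = 90.01 mg/L.
Decay over the reach: 90.01·exp(−kt) = 90.01·0.4816 = 43.35 mg/L.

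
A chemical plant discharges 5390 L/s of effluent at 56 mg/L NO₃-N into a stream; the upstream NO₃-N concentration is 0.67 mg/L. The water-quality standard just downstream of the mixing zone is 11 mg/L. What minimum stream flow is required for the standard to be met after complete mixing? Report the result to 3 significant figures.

23500 L/s

Set C_mix = 11: (Q·0.6700 + 5390·56.00) / (Q + 5390) = 11
→ Q = 5390·(56.00 − 11)/(11 − 0.6700) = 23480 L/s.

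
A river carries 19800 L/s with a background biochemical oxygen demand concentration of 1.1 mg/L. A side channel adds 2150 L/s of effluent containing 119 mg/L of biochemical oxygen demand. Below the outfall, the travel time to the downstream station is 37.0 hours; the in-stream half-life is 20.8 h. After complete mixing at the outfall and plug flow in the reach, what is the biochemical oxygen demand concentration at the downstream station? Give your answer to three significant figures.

Mixed concentration C = ΣQC/ΣQ = (19800·1.100 + 2150·119.0) / 21950 = 277600/21950 = 12.65 mg/L.
Half-life 20.8 h → k = ln 2 / 20.8 = 0.03332 h⁻¹ = 0.7998 d⁻¹.
Applying C = C₀e^(−kt): 12.65 × 0.2914 = 3.686 mg/L.

3.69 mg/L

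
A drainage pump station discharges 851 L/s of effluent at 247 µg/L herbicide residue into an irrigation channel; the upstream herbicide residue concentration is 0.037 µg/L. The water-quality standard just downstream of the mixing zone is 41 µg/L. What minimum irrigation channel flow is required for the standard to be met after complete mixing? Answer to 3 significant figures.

Set C_mix = 41: (Q·0.03700 + 851.0·247.0) / (Q + 851.0) = 41
→ Q = 851.0·(247.0 − 41)/(41 − 0.03700) = 4280 L/s.

4280 L/s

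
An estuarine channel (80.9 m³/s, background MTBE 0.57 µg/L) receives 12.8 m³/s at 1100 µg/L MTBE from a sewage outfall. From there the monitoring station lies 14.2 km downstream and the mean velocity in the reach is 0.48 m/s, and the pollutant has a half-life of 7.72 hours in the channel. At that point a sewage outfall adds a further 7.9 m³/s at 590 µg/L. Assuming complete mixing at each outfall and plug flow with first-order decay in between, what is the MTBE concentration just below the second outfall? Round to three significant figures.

Mixed concentration C = ΣQC/ΣQ = (80.90·0.5700 + 12.80·1100) / 93.70 = 14130/93.70 = 150.8 µg/L; combined flow 93.70 m³/s.
Travel time t = 14.2·1000 / 0.48 = 29580 s = 8.218 h.
Half-life 7.72 h → k = ln 2 / 7.72 = 0.08979 h⁻¹ = 2.155 d⁻¹.
First-order decay: C = 150.8·exp(−k·t) = 150.8·0.4782 = 72.09 µg/L.
Second outfall: C = (93.70·72.09 + 7.900·590.0)/101.6 = 112.4 µg/L.

112 µg/L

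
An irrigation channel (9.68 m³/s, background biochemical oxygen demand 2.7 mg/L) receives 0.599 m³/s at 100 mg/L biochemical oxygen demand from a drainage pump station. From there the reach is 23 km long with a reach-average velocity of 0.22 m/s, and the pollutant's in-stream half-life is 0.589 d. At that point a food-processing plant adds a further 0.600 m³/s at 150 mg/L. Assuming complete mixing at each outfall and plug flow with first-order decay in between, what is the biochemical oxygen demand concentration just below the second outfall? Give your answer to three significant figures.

After mixing, C = (9.680·2.700 + 0.5990·100.0) / 10.28 = 86.04/10.28 = 8.370 mg/L; combined flow 10.28 m³/s.
Travel time t = 23·1000 / 0.22 = 104500 s = 29.04 h.
Half-life 0.589 d → k = ln 2 / 0.589 = 1.177 d⁻¹.
First-order decay: C = 8.370·exp(−k·t) = 8.370·0.2408 = 2.015 mg/L.
Second outfall: C = (10.28·2.015 + 0.6000·150.0)/10.88 = 10.18 mg/L.

10.2 mg/L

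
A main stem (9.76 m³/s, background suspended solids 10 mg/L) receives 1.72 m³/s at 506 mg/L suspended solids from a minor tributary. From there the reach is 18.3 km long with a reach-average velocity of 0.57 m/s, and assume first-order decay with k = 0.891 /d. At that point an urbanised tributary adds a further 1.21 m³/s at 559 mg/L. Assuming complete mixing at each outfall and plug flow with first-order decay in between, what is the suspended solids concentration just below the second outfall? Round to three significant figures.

Mass balance: C = (9.760·10.00 + 1.720·506.0) / 11.48 = 967.9/11.48 = 84.31 mg/L; combined flow 11.48 m³/s.
Travel time t = 18.3·1000 / 0.57 = 32110 s = 8.918 h.
After decay, C = 84.31 × e^(−kt) = 84.31 × 0.7181 = 60.55 mg/L.
At the second outfall, C = (11.48·60.55 + 1.210·559.0) / (11.48 + 1.210) = 108.1 mg/L.

108 mg/L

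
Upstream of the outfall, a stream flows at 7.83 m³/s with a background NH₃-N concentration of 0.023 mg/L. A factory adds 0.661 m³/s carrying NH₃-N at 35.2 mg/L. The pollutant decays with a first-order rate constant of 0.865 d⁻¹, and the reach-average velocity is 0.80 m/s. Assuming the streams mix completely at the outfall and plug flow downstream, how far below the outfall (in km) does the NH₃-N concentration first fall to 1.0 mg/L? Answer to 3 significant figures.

81.2 km

Mixed concentration C = ΣQC/ΣQ = (7.830·0.02300 + 0.6610·35.20) / 8.491 = 23.45/8.491 = 2.761 mg/L.
Set 2.761·exp(−k·t) = 1.0 → t = ln(2.761/1.0)/k = 101500 s = 28.18 h.
Distance = v·t = 0.80·101500 = 81170 m = 81.17 km.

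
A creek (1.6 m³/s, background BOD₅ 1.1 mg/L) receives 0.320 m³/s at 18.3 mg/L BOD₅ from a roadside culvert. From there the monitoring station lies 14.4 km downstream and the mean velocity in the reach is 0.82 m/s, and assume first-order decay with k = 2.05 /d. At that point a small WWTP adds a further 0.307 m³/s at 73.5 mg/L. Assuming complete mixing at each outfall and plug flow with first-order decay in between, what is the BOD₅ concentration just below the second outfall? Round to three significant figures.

Conservation of mass: C = (1.600·1.100 + 0.3200·18.30) / 1.920 = 7.616/1.920 = 3.967 mg/L; combined flow 1.920 m³/s.
Travel time t = 14.4·1000 / 0.82 = 17560 s = 4.878 h.
Decay over the reach: 3.967·exp(−kt) = 3.967·0.6592 = 2.615 mg/L.
At the second outfall, C = (1.920·2.615 + 0.3070·73.50) / (1.920 + 0.3070) = 12.39 mg/L.

12.4 mg/L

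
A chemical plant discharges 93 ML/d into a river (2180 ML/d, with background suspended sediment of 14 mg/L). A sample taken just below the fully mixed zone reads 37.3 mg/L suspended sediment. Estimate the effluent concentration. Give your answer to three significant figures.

Mass balance: 2180·14.00 + 93.00·Cₑ = 2273·37.30
→ Cₑ = (2273·37.30 − 2180·14.00) / 93.00 = 583.5 mg/L.

583 mg/L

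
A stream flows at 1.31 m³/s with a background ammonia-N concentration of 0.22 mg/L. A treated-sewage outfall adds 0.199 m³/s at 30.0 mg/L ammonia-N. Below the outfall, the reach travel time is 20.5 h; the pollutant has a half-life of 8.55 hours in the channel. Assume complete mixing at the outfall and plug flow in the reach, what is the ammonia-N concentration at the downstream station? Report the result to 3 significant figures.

Mass balance: C = (1.310·0.2200 + 0.1990·30.00) / 1.509 = 6.258/1.509 = 4.147 mg/L.
Half-life 8.55 h → k = ln 2 / 8.55 = 0.08107 h⁻¹ = 1.946 d⁻¹.
Decay over the reach: 4.147·exp(−kt) = 4.147·0.1898 = 0.7870 mg/L.

0.787 mg/L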